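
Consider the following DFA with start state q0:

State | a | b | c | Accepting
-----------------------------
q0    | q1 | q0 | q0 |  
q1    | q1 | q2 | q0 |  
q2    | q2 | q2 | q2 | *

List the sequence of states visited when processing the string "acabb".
q0 → q1 → q0 → q1 → q2 → q2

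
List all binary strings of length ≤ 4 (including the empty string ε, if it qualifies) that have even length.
Checking every binary string of length 0 to 4:
  Length 0: accepted: ε | rejected: (none)
  Length 1: accepted: (none) | rejected: 0, 1
  Length 2: accepted: 00, 01, 10, 11 | rejected: (none)
  Length 3: accepted: (none) | rejected: 000, 001, 010, 011, 100, 101, 110, 111
  Length 4: accepted: 0000, 0001, 0010, 0011, 0100, 0101, 0110, 0111, 1000, 1001, 1010, 1011, 1100, 1101, 1110, 1111 | rejected: (none)
Total: 21 string(s).

Final answer: ε, 00, 01, 10, 11, 0000, 0001, 0010, 0011, 0100, 0101, 0110, 0111, 1000, 1001, 1010, 1011, 1100, 1101, 1110, 1111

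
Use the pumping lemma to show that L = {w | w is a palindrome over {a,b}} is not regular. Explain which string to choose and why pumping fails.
Language: L = {w | w is a palindrome over {a,b}} (strings that read the same forwards and backwards)
Step 1: Assume for contradiction that L is regular, with pumping length p.
Step 2: Choose s = a^p b a^p. Then s ∈ L (it reads the same forwards and backwards) and |s| ≥ p.
Step 3: Consider any decomposition s = xyz with |xy| ≤ p and |y| > 0. Since |xy| ≤ p and the first p symbols of s are all a's, y = a^k for some k with 1 ≤ k ≤ p.
Step 4: Pumping up (i = 2): xy²z = a^(p+k) b a^p. Its reverse is a^p b a^(p+k) ≠ a^(p+k) b a^p (the single b is no longer in the middle), so xy²z is not a palindrome and xy²z ∉ L.
This contradicts the pumping lemma, so L is not regular.

Final answer: Choose s = a^p b a^p. Since |xy| ≤ p, y = a^k with k ≥ 1. Then xy²z = a^(p+k) b a^p is not a palindrome, so ∉ L.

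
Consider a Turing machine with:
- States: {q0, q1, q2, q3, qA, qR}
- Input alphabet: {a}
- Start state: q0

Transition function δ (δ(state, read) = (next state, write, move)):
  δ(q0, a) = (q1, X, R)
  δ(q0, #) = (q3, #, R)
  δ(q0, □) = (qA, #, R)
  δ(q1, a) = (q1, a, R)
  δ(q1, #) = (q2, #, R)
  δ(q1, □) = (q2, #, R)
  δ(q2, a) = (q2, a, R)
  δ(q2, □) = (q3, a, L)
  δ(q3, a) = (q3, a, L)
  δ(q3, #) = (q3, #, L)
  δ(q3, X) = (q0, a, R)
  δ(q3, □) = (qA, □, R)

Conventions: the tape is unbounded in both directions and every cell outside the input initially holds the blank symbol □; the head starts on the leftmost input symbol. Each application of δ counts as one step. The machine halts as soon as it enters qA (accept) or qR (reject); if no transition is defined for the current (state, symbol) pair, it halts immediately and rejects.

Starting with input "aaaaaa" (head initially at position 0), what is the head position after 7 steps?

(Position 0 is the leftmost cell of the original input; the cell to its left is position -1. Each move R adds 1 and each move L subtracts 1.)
Step 0: [q0]aaaaaa (head at position 0)
Step 1: δ(q0, a) = (q1, X, R)  ⊢  X[q1]aaaaa (head at position 1)
Step 2: δ(q1, a) = (q1, a, R)  ⊢  Xa[q1]aaaa (head at position 2)
Step 3: δ(q1, a) = (q1, a, R)  ⊢  Xaa[q1]aaa (head at position 3)
Step 4: δ(q1, a) = (q1, a, R)  ⊢  Xaaa[q1]aa (head at position 4)
Step 5: δ(q1, a) = (q1, a, R)  ⊢  Xaaaa[q1]a (head at position 5)
Step 6: δ(q1, a) = (q1, a, R)  ⊢  Xaaaaa[q1]□ (head at position 6)
Step 7: δ(q1, □) = (q2, #, R)  ⊢  Xaaaaa#[q2]□ (head at position 7)
Head position after 7 steps: 7

Final answer: Position 7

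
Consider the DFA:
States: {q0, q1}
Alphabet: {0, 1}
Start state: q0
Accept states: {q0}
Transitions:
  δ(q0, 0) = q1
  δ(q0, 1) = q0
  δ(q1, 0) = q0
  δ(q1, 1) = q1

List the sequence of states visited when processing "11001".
Starting at q0
Read '1': q0 -> q0
Read '1': q0 -> q0
Read '0': q0 -> q1
Read '0': q1 -> q0
Read '1': q0 -> q0

Final answer: q0 -> q0 -> q0 -> q1 -> q0 -> q0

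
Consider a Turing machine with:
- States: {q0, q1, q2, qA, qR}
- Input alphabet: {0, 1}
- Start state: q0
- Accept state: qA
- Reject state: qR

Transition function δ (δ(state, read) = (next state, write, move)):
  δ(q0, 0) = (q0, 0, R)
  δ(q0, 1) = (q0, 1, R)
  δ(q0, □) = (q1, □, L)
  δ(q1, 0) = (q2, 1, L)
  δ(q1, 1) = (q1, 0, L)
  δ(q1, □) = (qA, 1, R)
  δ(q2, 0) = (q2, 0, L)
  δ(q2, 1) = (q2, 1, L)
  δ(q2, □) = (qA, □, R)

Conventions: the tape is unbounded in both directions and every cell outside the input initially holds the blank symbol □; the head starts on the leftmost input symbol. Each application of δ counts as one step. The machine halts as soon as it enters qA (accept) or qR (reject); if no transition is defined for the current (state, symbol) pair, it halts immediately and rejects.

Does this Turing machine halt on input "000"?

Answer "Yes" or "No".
Step 0: [q0]000 (head at position 0)
Step 1: δ(q0, 0) = (q0, 0, R)  ⊢  0[q0]00 (head at position 1)
Step 2: δ(q0, 0) = (q0, 0, R)  ⊢  00[q0]0 (head at position 2)
Step 3: δ(q0, 0) = (q0, 0, R)  ⊢  000[q0]□ (head at position 3)
Step 4: δ(q0, □) = (q1, □, L)  ⊢  00[q1]0□ (head at position 2)
Step 5: δ(q1, 0) = (q2, 1, L)  ⊢  0[q2]01□ (head at position 1)
Step 6: δ(q2, 0) = (q2, 0, L)  ⊢  [q2]001□ (head at position 0)
Step 7: δ(q2, 0) = (q2, 0, L)  ⊢  [q2]□001□ (head at position -1)
Step 8: δ(q2, □) = (qA, □, R)  ⊢  □[qA]001□ (head at position 0)
The machine is in qA, so it halts and accepts.
It halts after 8 steps.

Final answer: Yes - halts after 8 steps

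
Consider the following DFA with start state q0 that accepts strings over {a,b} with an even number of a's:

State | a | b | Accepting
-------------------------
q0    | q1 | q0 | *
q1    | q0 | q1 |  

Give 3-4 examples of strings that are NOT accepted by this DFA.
Any strings that end in a non-accepting state work; for example:
"a": q0 → q1; q1 is not accepting → rejected
"ba": q0 → q0 → q1; q1 is not accepting → rejected
"aaab": q0 → q1 → q0 → q1 → q1; q1 is not accepting → rejected
"bbba": q0 → q0 → q0 → q0 → q1; q1 is not accepting → rejected

Final answer: "a", "ba", "aaab", "bbba"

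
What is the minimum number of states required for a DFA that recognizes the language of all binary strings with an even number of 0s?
Language: binary strings with an even number of 0s
Lower bound (Myhill–Nerode): the prefixes ε, 0 are pairwise distinguishable:
  ε vs 0: suffix ε distinguishes them (ε has zero 0s (accepted), 0 has one 0 (rejected))
So any DFA needs at least 2 states.
Upper bound: a DFA with 2 states exists (one state per class above).
Minimum states: 2

Final answer: 2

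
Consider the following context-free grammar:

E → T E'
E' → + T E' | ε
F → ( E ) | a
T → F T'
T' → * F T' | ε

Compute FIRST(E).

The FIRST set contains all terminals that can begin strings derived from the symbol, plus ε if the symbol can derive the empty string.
FIRST(F): F → ( E ) contributes '(' and F → a contributes 'a', so FIRST(F) = {(, a}. F is not nullable.
FIRST(T): T → F T' begins with F, and F is not nullable, so FIRST(T) = FIRST(F) = {(, a}.
FIRST(E): E → T E' begins with T, and T is not nullable, so FIRST(E) = FIRST(T) = {(, a}.

Final answer: {(, a}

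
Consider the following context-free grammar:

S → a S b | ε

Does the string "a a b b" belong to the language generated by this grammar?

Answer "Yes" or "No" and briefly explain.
A derivation exists: S ⇒ a S b ⇒ a a S b b ⇒ a a b b (using S → a S b twice, then S → ε).

Final answer: Yes - a valid derivation exists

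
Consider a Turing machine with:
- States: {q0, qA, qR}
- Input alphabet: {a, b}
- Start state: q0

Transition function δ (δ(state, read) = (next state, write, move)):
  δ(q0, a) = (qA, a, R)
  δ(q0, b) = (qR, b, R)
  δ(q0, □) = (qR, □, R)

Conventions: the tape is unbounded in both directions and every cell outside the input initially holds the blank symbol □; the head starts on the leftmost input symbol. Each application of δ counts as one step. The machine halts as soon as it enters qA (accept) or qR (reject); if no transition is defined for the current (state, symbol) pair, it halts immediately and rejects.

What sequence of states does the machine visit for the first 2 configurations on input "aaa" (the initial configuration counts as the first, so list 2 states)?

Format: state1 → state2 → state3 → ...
Step 0: [q0]aaa (head at position 0)
Step 1: δ(q0, a) = (qA, a, R)  ⊢  a[qA]aa (head at position 1)
Reading off the states of these 2 configurations: q0 → qA

Final answer: q0 → qA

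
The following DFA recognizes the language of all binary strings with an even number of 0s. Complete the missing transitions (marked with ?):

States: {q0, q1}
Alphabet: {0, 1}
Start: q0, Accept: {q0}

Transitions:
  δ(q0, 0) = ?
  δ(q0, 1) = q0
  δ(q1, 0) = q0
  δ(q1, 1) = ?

What each state remembers (consistent with the given transitions and accept states):
  q0: an even number of 0s has been read so far
  q1: an odd number of 0s has been read so far
Filling in the missing entries:
  δ(q0, 0): in q0 (an even number of 0s has been read so far), after reading 0 we have: an odd number of 0s has been read so far → q1
  δ(q1, 1): in q1 (an odd number of 0s has been read so far), after reading 1 we have: an odd number of 0s has been read so far → q1

Final answer: δ(q0, 0) = q1; δ(q1, 1) = q1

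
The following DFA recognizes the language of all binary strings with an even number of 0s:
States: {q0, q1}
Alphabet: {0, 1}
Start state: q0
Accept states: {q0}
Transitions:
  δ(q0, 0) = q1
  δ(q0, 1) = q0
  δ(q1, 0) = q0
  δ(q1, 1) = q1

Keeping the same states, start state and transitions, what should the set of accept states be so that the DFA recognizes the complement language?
The DFA is complete (every state has a transition on every symbol), so the complement
is recognized by the same DFA with accepting and non-accepting states swapped.
Original accept states: {q0}
Complement accept states = All states - Original accept states
= {q0, q1} - {q0}
= {q1}
Complement language: strings with an ODD number of 0s

Final answer: {q1}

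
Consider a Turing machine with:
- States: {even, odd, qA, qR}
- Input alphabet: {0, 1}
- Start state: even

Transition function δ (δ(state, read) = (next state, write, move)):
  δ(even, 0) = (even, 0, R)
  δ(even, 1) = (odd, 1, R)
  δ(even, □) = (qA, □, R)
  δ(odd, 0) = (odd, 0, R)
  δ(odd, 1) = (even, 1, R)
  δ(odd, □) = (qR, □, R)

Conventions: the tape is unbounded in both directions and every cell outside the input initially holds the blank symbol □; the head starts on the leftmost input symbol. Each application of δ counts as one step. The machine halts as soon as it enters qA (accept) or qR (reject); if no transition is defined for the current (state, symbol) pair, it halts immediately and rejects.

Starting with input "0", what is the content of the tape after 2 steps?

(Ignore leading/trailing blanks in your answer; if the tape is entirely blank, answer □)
Step 0: [even]0 (head at position 0)
Step 1: δ(even, 0) = (even, 0, R)  ⊢  0[even]□ (head at position 1)
Step 2: δ(even, □) = (qA, □, R)  ⊢  0□[qA]□ (head at position 2)
Tape after 2 steps (ignoring surrounding blanks): 0

Final answer: Tape: 0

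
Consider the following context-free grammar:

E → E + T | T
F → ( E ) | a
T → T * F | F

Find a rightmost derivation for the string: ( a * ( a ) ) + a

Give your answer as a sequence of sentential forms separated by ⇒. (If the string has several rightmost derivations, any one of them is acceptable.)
Start with E.
Step 1: the rightmost non-terminal is E; apply E → E + T:  E + T
Step 2: the rightmost non-terminal is T; apply T → F:  E + F
Step 3: the rightmost non-terminal is F; apply F → a:  E + a
Step 4: the rightmost non-terminal is E; apply E → T:  T + a
Step 5: the rightmost non-terminal is T; apply T → F:  F + a
Step 6: the rightmost non-terminal is F; apply F → ( E ):  ( E ) + a
Step 7: the rightmost non-terminal is E; apply E → T:  ( T ) + a
Step 8: the rightmost non-terminal is T; apply T → T * F:  ( T * F ) + a
Step 9: the rightmost non-terminal is F; apply F → ( E ):  ( T * ( E ) ) + a
Step 10: the rightmost non-terminal is E; apply E → T:  ( T * ( T ) ) + a
Step 11: the rightmost non-terminal is T; apply T → F:  ( T * ( F ) ) + a
Step 12: the rightmost non-terminal is F; apply F → a:  ( T * ( a ) ) + a
Step 13: the rightmost non-terminal is T; apply T → F:  ( F * ( a ) ) + a
Step 14: the rightmost non-terminal is F; apply F → a:  ( a * ( a ) ) + a

Final answer: E ⇒ E + T ⇒ E + F ⇒ E + a ⇒ T + a ⇒ F + a ⇒ ( E ) + a ⇒ ( T ) + a ⇒ ( T * F ) + a ⇒ ( T * ( E ) ) + a ⇒ ( T * ( T ) ) + a ⇒ ( T * ( F ) ) + a ⇒ ( T * ( a ) ) + a ⇒ ( F * ( a ) ) + a ⇒ ( a * ( a ) ) + a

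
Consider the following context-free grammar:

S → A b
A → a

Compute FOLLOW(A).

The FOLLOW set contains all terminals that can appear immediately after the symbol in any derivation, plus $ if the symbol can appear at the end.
A occurs only in S → A b, where it is immediately followed by the terminal b. So FOLLOW(A) = {b}.

Final answer: {b}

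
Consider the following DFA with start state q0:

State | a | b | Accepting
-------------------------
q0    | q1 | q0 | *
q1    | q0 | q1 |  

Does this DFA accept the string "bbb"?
Start in q0.
Read 'b': q0 → q0
Read 'b': q0 → q0
Read 'b': q0 → q0
Final state q0 is accepting, so the string is accepted.

Final answer: Yes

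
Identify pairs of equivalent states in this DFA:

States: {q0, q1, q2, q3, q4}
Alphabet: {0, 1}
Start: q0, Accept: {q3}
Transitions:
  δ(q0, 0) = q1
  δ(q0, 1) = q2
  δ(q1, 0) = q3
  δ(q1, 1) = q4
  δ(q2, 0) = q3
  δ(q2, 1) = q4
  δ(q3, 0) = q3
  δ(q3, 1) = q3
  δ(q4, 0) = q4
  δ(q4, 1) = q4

Using the table-filling algorithm:
Round 0 – mark pairs where exactly one state is accepting: (q0,q3), (q1,q3), (q2,q3), (q3,q4)
Round 1 – newly marked: (q0,q1) [on 0: q1 vs q3, already marked]; (q0,q2) [on 0: q1 vs q3, already marked]; (q1,q4) [on 0: q3 vs q4, already marked]; (q2,q4) [on 0: q3 vs q4, already marked]
Round 2 – newly marked: (q0,q4) [on 0: q1 vs q4, already marked]
No further pairs can be marked.
(q1, q2) unmarked: δ(q1,0)=q3, δ(q2,0)=q3; δ(q1,1)=q4, δ(q2,1)=q4 → equivalent
Equivalent pairs: (q1, q2)

Final answer: Equivalent pairs: (q1, q2)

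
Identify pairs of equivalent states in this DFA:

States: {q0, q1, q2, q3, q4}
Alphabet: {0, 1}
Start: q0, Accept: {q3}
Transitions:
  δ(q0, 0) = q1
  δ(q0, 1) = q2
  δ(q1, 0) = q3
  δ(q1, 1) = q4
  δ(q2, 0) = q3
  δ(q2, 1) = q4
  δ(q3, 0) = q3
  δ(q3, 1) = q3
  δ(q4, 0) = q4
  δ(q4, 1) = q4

Using the table-filling algorithm:
Round 0 – mark pairs where exactly one state is accepting: (q0,q3), (q1,q3), (q2,q3), (q3,q4)
Round 1 – newly marked: (q0,q1) [on 0: q1 vs q3, already marked]; (q0,q2) [on 0: q1 vs q3, already marked]; (q1,q4) [on 0: q3 vs q4, already marked]; (q2,q4) [on 0: q3 vs q4, already marked]
Round 2 – newly marked: (q0,q4) [on 0: q1 vs q4, already marked]
No further pairs can be marked.
(q1, q2) unmarked: δ(q1,0)=q3, δ(q2,0)=q3; δ(q1,1)=q4, δ(q2,1)=q4 → equivalent
Equivalent pairs: (q1, q2)

Final answer: Equivalent pairs: (q1, q2)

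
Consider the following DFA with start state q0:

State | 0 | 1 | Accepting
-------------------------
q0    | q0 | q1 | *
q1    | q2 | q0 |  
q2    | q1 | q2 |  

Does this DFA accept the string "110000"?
Start in q0.
Read '1': q0 → q1
Read '1': q1 → q0
Read '0': q0 → q0
Read '0': q0 → q0
Read '0': q0 → q0
Read '0': q0 → q0
Final state q0 is accepting, so the string is accepted.

Final answer: Yes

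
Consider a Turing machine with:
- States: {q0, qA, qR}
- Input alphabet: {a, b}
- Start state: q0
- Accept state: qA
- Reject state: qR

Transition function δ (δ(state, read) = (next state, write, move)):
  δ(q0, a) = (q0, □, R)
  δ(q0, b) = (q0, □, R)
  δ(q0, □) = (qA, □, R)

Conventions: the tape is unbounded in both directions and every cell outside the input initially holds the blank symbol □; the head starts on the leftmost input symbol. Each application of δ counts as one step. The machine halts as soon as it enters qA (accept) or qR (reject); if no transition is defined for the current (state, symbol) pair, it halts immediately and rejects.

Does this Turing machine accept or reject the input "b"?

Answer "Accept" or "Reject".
Step 0: [q0]b (head at position 0)
Step 1: δ(q0, b) = (q0, □, R)  ⊢  □[q0]□ (head at position 1)
Step 2: δ(q0, □) = (qA, □, R)  ⊢  □□[qA]□ (head at position 2)
The machine is in qA, so it halts and accepts.

Final answer: Accept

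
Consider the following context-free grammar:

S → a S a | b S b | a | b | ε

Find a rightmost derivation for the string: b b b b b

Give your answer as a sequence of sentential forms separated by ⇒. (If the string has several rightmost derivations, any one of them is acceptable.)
Start with S.
Step 1: the rightmost non-terminal is S; apply S → b S b:  b S b
Step 2: the rightmost non-terminal is S; apply S → b S b:  b b S b b
Step 3: the rightmost non-terminal is S; apply S → b:  b b b b b

Final answer: S ⇒ b S b ⇒ b b S b b ⇒ b b b b b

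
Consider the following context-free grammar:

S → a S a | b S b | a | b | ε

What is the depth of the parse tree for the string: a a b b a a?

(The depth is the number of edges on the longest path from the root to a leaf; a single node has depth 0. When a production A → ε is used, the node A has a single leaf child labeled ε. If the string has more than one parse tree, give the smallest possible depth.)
The string has even length 6, so its (unique) parse tree peels off matching outer symbols: S → a S a, S → a S a, S → b S b, and finally S → ε for the empty middle.
The S nodes are at depths 0..3; the ε leaf under the innermost S is at depth 4 (terminal leaves are at depths 1..3).
Depth = 4.

Final answer: 4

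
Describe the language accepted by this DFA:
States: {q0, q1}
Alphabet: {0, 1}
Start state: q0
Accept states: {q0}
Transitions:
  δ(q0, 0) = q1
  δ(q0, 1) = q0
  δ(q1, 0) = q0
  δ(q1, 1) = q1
Analyzing the DFA structure:
Start state: q0
Accept states: {q0}
Interpreting what each state remembers (checking against the transitions):
  q0: an even number of 0s has been read so far
  q1: an odd number of 0s has been read so far
  δ(q0, 0): in q0 (an even number of 0s has been read so far), after reading 0 we have: an odd number of 0s has been read so far → q1
  δ(q0, 1): in q0 (an even number of 0s has been read so far), after reading 1 we have: an even number of 0s has been read so far → q0
  δ(q1, 0): in q1 (an odd number of 0s has been read so far), after reading 0 we have: an even number of 0s has been read so far → q0
  δ(q1, 1): in q1 (an odd number of 0s has been read so far), after reading 1 we have: an odd number of 0s has been read so far → q1
A string is accepted iff it ends in {q0}, i.e. an even number of 0s has been read so far.
Language: All binary strings with an even number of 0s

Final answer: All binary strings with an even number of 0s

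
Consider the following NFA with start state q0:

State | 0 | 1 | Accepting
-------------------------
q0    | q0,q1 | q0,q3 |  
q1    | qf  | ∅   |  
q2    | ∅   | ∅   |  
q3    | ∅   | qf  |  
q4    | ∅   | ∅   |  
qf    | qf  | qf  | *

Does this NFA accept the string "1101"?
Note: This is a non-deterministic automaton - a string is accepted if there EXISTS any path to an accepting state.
Track the set of states the NFA could be in: start {q0}
Read '1': {q0} → {q0, q3}
Read '1': {q0, q3} → {q0, q3, qf}
Read '0': {q0, q3, qf} → {q0, q1, qf}
Read '1': {q0, q1, qf} → {q0, q3, qf}
Final set {q0, q3, qf} contains accepting state(s) {qf} → accepted.

Final answer: Yes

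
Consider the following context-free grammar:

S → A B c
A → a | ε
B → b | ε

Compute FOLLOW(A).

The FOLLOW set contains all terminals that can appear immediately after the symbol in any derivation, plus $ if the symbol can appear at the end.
A occurs in S → A B c followed by B c. Add FIRST(B) minus ε = {b}; B is nullable (B → ε), so what follows B can also follow A: the terminal c. FOLLOW(A) = {b, c}.

Final answer: {b, c}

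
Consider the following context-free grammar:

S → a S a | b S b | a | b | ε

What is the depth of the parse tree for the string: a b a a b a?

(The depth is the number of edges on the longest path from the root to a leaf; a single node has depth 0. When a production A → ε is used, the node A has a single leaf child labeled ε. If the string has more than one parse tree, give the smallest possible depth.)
The string has even length 6, so its (unique) parse tree peels off matching outer symbols: S → a S a, S → b S b, S → a S a, and finally S → ε for the empty middle.
The S nodes are at depths 0..3; the ε leaf under the innermost S is at depth 4 (terminal leaves are at depths 1..3).
Depth = 4.

Final answer: 4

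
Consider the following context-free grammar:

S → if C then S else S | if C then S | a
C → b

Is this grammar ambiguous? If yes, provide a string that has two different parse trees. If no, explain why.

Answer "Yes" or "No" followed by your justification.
The 'dangling else' can attach to either if. Two leftmost derivations of  if b then if b then a else a:
  (1) S ⇒ if C then S else S ⇒ if b then S else S ⇒ if b then if C then S else S ⇒ if b then if b then S else S ⇒ if b then if b then a else S ⇒ if b then if b then a else a   (else belongs to the outer if)
  (2) S ⇒ if C then S ⇒ if b then S ⇒ if b then if C then S else S ⇒ if b then if b then S else S ⇒ if b then if b then a else S ⇒ if b then if b then a else a   (else belongs to the inner if)
Two distinct parse trees for the same string, so the grammar is ambiguous.

Final answer: Yes - the string 'if b then if b then a else a' has two distinct leftmost derivations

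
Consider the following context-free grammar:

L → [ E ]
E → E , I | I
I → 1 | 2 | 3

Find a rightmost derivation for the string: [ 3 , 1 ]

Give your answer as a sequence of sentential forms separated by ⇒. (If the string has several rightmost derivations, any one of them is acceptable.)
Start with L.
Step 1: the rightmost non-terminal is L; apply L → [ E ]:  [ E ]
Step 2: the rightmost non-terminal is E; apply E → E , I:  [ E , I ]
Step 3: the rightmost non-terminal is I; apply I → 1:  [ E , 1 ]
Step 4: the rightmost non-terminal is E; apply E → I:  [ I , 1 ]
Step 5: the rightmost non-terminal is I; apply I → 3:  [ 3 , 1 ]

Final answer: L ⇒ [ E ] ⇒ [ E , I ] ⇒ [ E , 1 ] ⇒ [ I , 1 ] ⇒ [ 3 , 1 ]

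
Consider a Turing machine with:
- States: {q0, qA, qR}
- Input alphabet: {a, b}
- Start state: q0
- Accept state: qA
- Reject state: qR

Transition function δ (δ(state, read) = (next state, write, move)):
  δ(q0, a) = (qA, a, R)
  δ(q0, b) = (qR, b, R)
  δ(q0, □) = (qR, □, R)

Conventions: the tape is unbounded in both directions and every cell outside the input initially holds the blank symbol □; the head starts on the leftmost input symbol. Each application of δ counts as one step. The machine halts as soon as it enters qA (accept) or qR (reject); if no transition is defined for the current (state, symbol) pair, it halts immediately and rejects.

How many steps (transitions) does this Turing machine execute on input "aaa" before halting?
Step 0: [q0]aaa (head at position 0)
Step 1: δ(q0, a) = (qA, a, R)  ⊢  a[qA]aa (head at position 1)
The machine is in qA, so it halts and accepts.
Number of transitions executed: 1.

Final answer: 1 steps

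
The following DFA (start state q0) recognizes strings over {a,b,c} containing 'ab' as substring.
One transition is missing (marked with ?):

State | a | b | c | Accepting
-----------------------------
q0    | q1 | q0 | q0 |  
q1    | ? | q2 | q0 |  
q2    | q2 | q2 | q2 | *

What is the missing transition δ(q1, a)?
q1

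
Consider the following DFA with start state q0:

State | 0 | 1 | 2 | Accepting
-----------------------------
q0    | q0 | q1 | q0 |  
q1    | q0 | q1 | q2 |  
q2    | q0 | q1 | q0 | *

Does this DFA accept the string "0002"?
Start in q0.
Read '0': q0 → q0
Read '0': q0 → q0
Read '0': q0 → q0
Read '2': q0 → q0
Final state q0 is not accepting, so the string is rejected.

Final answer: No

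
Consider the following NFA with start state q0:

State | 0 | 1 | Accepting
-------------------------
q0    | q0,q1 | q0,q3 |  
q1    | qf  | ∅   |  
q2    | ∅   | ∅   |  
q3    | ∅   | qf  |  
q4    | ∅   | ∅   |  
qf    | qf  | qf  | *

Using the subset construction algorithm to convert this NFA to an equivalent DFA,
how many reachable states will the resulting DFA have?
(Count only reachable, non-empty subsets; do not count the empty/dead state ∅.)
Start subset: {q0}
{q0}: on 0 → {q0, q1}, on 1 → {q0, q3}
{q0, q1}: on 0 → {q0, q1, qf}, on 1 → {q0, q3}
{q0, q3}: on 0 → {q0, q1}, on 1 → {q0, q3, qf}
{q0, q1, qf}: on 0 → {q0, q1, qf}, on 1 → {q0, q3, qf}
{q0, q3, qf}: on 0 → {q0, q1, qf}, on 1 → {q0, q3, qf}
Reachable non-empty subsets: {q0}, {q0, q1}, {q0, q3}, {q0, q1, qf}, {q0, q3, qf} — 5 in total.

Final answer: 5 states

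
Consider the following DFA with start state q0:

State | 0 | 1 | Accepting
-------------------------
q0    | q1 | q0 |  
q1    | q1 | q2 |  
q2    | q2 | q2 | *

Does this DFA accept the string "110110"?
Start in q0.
Read '1': q0 → q0
Read '1': q0 → q0
Read '0': q0 → q1
Read '1': q1 → q2
Read '1': q2 → q2
Read '0': q2 → q2
Final state q2 is accepting, so the string is accepted.

Final answer: Yes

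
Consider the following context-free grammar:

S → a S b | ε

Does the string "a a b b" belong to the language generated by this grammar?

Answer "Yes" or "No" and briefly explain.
A derivation exists: S ⇒ a S b ⇒ a a S b b ⇒ a a b b (using S → a S b twice, then S → ε).

Final answer: Yes - a valid derivation exists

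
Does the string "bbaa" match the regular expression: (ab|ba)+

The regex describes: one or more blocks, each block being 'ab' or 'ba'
No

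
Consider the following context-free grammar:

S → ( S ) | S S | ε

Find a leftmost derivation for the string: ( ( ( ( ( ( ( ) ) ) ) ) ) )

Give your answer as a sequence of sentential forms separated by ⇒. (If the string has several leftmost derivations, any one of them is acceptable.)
Start with S.
Step 1: the leftmost non-terminal is S; apply S → ( S ):  ( S )
Step 2: the leftmost non-terminal is S; apply S → ( S ):  ( ( S ) )
Step 3: the leftmost non-terminal is S; apply S → ( S ):  ( ( ( S ) ) )
Step 4: the leftmost non-terminal is S; apply S → ( S ):  ( ( ( ( S ) ) ) )
Step 5: the leftmost non-terminal is S; apply S → ( S ):  ( ( ( ( ( S ) ) ) ) )
Step 6: the leftmost non-terminal is S; apply S → ( S ):  ( ( ( ( ( ( S ) ) ) ) ) )
Step 7: the leftmost non-terminal is S; apply S → ( S ):  ( ( ( ( ( ( ( S ) ) ) ) ) ) )
Step 8: the leftmost non-terminal is S; apply S → ε:  ( ( ( ( ( ( ( ) ) ) ) ) ) )

Final answer: S ⇒ ( S ) ⇒ ( ( S ) ) ⇒ ( ( ( S ) ) ) ⇒ ( ( ( ( S ) ) ) ) ⇒ ( ( ( ( ( S ) ) ) ) ) ⇒ ( ( ( ( ( ( S ) ) ) ) ) ) ⇒ ( ( ( ( ( ( ( S ) ) ) ) ) ) ) ⇒ ( ( ( ( ( ( ( ) ) ) ) ) ) )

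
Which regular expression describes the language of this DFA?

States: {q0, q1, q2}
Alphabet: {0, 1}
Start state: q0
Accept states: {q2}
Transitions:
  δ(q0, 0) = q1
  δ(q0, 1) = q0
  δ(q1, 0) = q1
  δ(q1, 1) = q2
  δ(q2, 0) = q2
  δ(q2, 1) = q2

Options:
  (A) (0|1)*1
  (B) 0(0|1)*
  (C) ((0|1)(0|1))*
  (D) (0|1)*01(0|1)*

Testing sample strings against the DFA:
  '100' -> rejected
  '00' -> rejected
  '01111' -> accepted
  '00111' -> accepted
Checking each option for a counterexample:
  (A) (0|1)*1: '1' is rejected by the DFA but matches the regex → eliminated
  (B) 0(0|1)*: '0' is rejected by the DFA but matches the regex → eliminated
  (C) ((0|1)(0|1))*: ε is rejected by the DFA but matches the regex → eliminated
  (D) (0|1)*01(0|1)*: agrees with the DFA on all strings of length ≤ 4
Only (D) (0|1)*01(0|1)* is consistent with the DFA.

Final answer: (D) (0|1)*01(0|1)*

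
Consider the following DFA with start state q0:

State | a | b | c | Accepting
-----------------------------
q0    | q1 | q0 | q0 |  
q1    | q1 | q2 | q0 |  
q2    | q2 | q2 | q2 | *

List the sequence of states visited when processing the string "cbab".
q0 → q0 → q0 → q1 → q2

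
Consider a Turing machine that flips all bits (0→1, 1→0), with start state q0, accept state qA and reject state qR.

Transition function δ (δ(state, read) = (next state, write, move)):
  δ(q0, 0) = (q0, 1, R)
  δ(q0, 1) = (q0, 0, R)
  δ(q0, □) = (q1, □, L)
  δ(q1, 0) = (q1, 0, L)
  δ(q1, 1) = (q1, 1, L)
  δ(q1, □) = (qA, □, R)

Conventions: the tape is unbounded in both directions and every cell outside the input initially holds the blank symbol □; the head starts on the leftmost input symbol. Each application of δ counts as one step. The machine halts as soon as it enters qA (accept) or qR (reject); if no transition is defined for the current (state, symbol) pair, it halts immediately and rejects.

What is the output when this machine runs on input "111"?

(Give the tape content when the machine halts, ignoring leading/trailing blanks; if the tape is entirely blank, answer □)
Step 0: [q0]111 (head at position 0)
Step 1: δ(q0, 1) = (q0, 0, R)  ⊢  0[q0]11 (head at position 1)
Step 2: δ(q0, 1) = (q0, 0, R)  ⊢  00[q0]1 (head at position 2)
Step 3: δ(q0, 1) = (q0, 0, R)  ⊢  000[q0]□ (head at position 3)
Step 4: δ(q0, □) = (q1, □, L)  ⊢  00[q1]0□ (head at position 2)
Step 5: δ(q1, 0) = (q1, 0, L)  ⊢  0[q1]00□ (head at position 1)
Step 6: δ(q1, 0) = (q1, 0, L)  ⊢  [q1]000□ (head at position 0)
Step 7: δ(q1, 0) = (q1, 0, L)  ⊢  [q1]□000□ (head at position -1)
Step 8: δ(q1, □) = (qA, □, R)  ⊢  □[qA]000□ (head at position 0)
The machine is in qA, so it halts and accepts.
Tape content when halted (ignoring surrounding blanks): 000

Final answer: Output: 000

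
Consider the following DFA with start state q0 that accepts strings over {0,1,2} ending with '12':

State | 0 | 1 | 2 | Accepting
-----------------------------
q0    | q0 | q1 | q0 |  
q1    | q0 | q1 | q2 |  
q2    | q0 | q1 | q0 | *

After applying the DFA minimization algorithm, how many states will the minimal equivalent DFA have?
All 3 states are reachable from q0, so none can be removed as unreachable.
Table-filling: first mark every (accepting, non-accepting) pair as distinguishable (accepting: {q2}; non-accepting: {q0, q1}).
Round 1: (q0, q1) on '2' go to q0 and q2, already distinguishable → mark.
Every pair of states is distinguishable, so the DFA is already minimal.
Equivalence classes: {q0}, {q1}, {q2} → 3 states.

Final answer: 3 states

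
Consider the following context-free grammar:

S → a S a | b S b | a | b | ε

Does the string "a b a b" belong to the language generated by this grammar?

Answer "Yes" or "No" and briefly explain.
Every production places the same symbol at both ends (or yields a single symbol / ε), so every derived string is a palindrome. a b a b reversed is b a b a ≠ a b a b, so it is not a palindrome and cannot be derived (already the first step fails: the string starts with a but ends with b, so neither S → a S a nor S → b S b fits).

Final answer: No - no valid derivation exists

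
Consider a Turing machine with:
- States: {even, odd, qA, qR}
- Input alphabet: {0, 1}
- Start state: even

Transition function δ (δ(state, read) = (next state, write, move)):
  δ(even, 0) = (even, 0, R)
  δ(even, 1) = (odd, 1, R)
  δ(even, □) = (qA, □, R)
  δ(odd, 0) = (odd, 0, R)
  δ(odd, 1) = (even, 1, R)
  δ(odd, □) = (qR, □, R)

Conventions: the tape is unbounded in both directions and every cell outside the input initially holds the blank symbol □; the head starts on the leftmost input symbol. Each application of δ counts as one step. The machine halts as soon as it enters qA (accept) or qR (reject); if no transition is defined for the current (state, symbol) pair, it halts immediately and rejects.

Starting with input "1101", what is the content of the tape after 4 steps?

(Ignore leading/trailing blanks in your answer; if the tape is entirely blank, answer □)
Step 0: [even]1101 (head at position 0)
Step 1: δ(even, 1) = (odd, 1, R)  ⊢  1[odd]101 (head at position 1)
Step 2: δ(odd, 1) = (even, 1, R)  ⊢  11[even]01 (head at position 2)
Step 3: δ(even, 0) = (even, 0, R)  ⊢  110[even]1 (head at position 3)
Step 4: δ(even, 1) = (odd, 1, R)  ⊢  1101[odd]□ (head at position 4)
Tape after 4 steps (ignoring surrounding blanks): 1101

Final answer: Tape: 1101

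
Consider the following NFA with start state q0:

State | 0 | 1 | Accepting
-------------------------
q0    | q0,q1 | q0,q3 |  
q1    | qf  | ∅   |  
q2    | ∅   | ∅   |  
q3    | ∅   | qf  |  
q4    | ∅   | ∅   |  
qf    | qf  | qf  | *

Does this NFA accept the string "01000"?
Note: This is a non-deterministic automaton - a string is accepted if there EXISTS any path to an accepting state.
Track the set of states the NFA could be in: start {q0}
Read '0': {q0} → {q0, q1}
Read '1': {q0, q1} → {q0, q3}
Read '0': {q0, q3} → {q0, q1}
Read '0': {q0, q1} → {q0, q1, qf}
Read '0': {q0, q1, qf} → {q0, q1, qf}
Final set {q0, q1, qf} contains accepting state(s) {qf} → accepted.

Final answer: Yes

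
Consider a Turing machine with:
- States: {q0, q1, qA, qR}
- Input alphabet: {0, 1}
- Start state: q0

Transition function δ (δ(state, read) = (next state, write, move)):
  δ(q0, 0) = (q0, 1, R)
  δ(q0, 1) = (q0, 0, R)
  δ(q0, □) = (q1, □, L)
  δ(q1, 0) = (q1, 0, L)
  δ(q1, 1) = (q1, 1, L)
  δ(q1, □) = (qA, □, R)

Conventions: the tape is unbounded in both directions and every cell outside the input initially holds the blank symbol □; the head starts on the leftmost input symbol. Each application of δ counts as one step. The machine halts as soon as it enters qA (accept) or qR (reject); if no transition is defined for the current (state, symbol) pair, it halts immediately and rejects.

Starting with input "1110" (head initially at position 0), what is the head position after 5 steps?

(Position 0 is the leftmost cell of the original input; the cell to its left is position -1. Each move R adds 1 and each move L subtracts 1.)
Step 0: [q0]1110 (head at position 0)
Step 1: δ(q0, 1) = (q0, 0, R)  ⊢  0[q0]110 (head at position 1)
Step 2: δ(q0, 1) = (q0, 0, R)  ⊢  00[q0]10 (head at position 2)
Step 3: δ(q0, 1) = (q0, 0, R)  ⊢  000[q0]0 (head at position 3)
Step 4: δ(q0, 0) = (q0, 1, R)  ⊢  0001[q0]□ (head at position 4)
Step 5: δ(q0, □) = (q1, □, L)  ⊢  000[q1]1□ (head at position 3)
Head position after 5 steps: 3

Final answer: Position 3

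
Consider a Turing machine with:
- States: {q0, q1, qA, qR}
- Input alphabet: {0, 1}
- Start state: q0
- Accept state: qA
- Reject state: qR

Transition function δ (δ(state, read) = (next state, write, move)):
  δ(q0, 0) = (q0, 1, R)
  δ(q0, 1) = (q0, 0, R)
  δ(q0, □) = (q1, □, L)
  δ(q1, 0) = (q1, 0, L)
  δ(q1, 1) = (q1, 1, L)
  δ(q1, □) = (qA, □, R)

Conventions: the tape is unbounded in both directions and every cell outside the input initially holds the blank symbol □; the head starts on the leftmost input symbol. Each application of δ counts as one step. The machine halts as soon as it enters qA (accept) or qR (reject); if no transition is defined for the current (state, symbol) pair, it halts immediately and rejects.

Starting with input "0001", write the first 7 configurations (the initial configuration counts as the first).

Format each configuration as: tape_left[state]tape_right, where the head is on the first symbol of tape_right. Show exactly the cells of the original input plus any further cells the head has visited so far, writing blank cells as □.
Step 0: [q0]0001 (head at position 0)
Step 1: δ(q0, 0) = (q0, 1, R)  ⊢  1[q0]001 (head at position 1)
Step 2: δ(q0, 0) = (q0, 1, R)  ⊢  11[q0]01 (head at position 2)
Step 3: δ(q0, 0) = (q0, 1, R)  ⊢  111[q0]1 (head at position 3)
Step 4: δ(q0, 1) = (q0, 0, R)  ⊢  1110[q0]□ (head at position 4)
Step 5: δ(q0, □) = (q1, □, L)  ⊢  111[q1]0□ (head at position 3)
Step 6: δ(q1, 0) = (q1, 0, L)  ⊢  11[q1]10□ (head at position 2)

Final answer: [q0]0001 ⊢ 1[q0]001 ⊢ 11[q0]01 ⊢ 111[q0]1 ⊢ 1110[q0]□ ⊢ 111[q1]0□ ⊢ 11[q1]10□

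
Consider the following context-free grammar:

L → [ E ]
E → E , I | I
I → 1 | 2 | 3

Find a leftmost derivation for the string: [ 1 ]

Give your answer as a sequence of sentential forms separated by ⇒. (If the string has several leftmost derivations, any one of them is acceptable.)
Start with L.
Step 1: the leftmost non-terminal is L; apply L → [ E ]:  [ E ]
Step 2: the leftmost non-terminal is E; apply E → I:  [ I ]
Step 3: the leftmost non-terminal is I; apply I → 1:  [ 1 ]

Final answer: L ⇒ [ E ] ⇒ [ I ] ⇒ [ 1 ]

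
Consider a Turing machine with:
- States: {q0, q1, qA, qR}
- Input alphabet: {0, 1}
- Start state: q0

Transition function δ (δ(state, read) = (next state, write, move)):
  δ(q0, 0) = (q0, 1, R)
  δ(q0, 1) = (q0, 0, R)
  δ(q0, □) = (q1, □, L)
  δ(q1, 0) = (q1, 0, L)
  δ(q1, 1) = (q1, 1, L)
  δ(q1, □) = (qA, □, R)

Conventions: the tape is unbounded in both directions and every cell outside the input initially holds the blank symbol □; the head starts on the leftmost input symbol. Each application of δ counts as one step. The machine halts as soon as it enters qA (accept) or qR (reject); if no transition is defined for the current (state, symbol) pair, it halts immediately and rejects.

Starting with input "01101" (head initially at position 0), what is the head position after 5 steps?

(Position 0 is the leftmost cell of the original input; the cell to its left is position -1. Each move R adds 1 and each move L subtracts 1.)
Step 0: [q0]01101 (head at position 0)
Step 1: δ(q0, 0) = (q0, 1, R)  ⊢  1[q0]1101 (head at position 1)
Step 2: δ(q0, 1) = (q0, 0, R)  ⊢  10[q0]101 (head at position 2)
Step 3: δ(q0, 1) = (q0, 0, R)  ⊢  100[q0]01 (head at position 3)
Step 4: δ(q0, 0) = (q0, 1, R)  ⊢  1001[q0]1 (head at position 4)
Step 5: δ(q0, 1) = (q0, 0, R)  ⊢  10010[q0]□ (head at position 5)
Head position after 5 steps: 5

Final answer: Position 5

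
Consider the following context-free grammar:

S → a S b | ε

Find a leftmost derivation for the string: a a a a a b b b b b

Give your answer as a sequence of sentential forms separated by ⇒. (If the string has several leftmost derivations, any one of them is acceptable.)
Start with S.
Step 1: the leftmost non-terminal is S; apply S → a S b:  a S b
Step 2: the leftmost non-terminal is S; apply S → a S b:  a a S b b
Step 3: the leftmost non-terminal is S; apply S → a S b:  a a a S b b b
Step 4: the leftmost non-terminal is S; apply S → a S b:  a a a a S b b b b
Step 5: the leftmost non-terminal is S; apply S → a S b:  a a a a a S b b b b b
Step 6: the leftmost non-terminal is S; apply S → ε:  a a a a a b b b b b

Final answer: S ⇒ a S b ⇒ a a S b b ⇒ a a a S b b b ⇒ a a a a S b b b b ⇒ a a a a a S b b b b b ⇒ a a a a a b b b b b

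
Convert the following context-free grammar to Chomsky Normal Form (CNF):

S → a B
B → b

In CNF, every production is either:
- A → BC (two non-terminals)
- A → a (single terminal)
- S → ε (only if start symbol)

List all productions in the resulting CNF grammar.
The grammar has no ε-productions or unit productions to eliminate.
S → a B has terminal a in a right-hand side of length ≥ 2: introduce T_a → a and use T_a in place of a.
B → b is already in CNF (single terminal) – keep it.
S → a B becomes S → T_a B.
Resulting CNF grammar (3 productions): T_a → a; B → b; S → T_a B

Final answer: T_a → a; B → b; S → T_a B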